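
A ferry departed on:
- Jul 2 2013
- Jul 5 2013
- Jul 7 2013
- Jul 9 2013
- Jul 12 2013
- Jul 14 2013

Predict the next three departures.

Every event lands on a Tuesday or Friday or Sunday (gaps cycle 3, 2, 2, 3, 2).
So the schedule is: every Tuesday, Friday and Sunday.
The following Tuesday is Jul 16 2013.
The following Friday is Jul 19 2013.
The following Sunday is Jul 21 2013.

Jul 16 2013, Jul 19 2013, Jul 21 2013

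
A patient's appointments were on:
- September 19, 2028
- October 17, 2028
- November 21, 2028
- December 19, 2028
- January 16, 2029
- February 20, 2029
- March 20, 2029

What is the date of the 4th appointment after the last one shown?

These are Tuesdays at 28- or 35-day spacing (28, 35, 28, 28, 35, 28).
The pattern: 3rd Tuesday of the month.
3rd Tuesday of April 2029: April 17, 2029.
3rd Tuesday of May 2029: May 15, 2029.
June 2029 — 3rd Tuesday is June 19, 2029.
July 2029 — 3rd Tuesday is July 17, 2029.

July 17, 2029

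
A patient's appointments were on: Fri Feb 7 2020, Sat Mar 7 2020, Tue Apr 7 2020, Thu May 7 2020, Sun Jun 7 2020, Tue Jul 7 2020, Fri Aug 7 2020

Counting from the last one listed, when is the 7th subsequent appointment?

Each date is the 7th; the gaps (29, 31, 30, 31, 30, 31) track the month lengths.
The rule is the 7th of each month.
Next: September 2020 → Mon Sep 7 2020.
Next: October 2020 → Wed Oct 7 2020.
November 2020: Sat Nov 7 2020.
Next: December 2020 → Mon Dec 7 2020.
Next: January 2021 → Thu Jan 7 2021.
February 2021: Sun Feb 7 2021.
Next: March 2021 → Sun Mar 7 2021.

Sun Mar 7 2021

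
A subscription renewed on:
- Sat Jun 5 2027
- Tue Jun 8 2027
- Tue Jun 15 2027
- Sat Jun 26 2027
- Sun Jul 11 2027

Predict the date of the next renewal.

Intervals are 3, 7, 11, 15 days — an arithmetic progression with common difference 4.
Next gap: 19 days. Sun Jul 11 2027 + 19 days = Fri Jul 30 2027.

Fri Jul 30 2027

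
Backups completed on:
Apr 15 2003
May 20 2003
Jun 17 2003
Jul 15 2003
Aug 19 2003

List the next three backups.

Gaps: 35, 28, 28, 35 days — a mix of 28 and 35. Every date is a Tuesday.
Each is the 3rd Tuesday of its month.
3rd Tuesday of September 2003: Sep 16 2003.
3rd Tuesday of October 2003: Oct 21 2003.
November 2003 — 3rd Tuesday is Nov 18 2003.

Sep 16 2003, Oct 21 2003, Nov 18 2003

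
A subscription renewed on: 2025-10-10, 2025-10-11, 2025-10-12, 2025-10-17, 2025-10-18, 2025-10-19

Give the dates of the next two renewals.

Gaps: 1, 1, 5, 1, 1 days — not constant, but cyclic with period 3.
The events fall on every Friday, Saturday and Sunday.
Next Friday: 2025-10-24.
The following Saturday is 2025-10-25.

2025-10-24, 2025-10-25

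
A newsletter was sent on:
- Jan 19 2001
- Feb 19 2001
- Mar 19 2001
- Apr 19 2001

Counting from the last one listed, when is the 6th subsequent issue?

Oct 19 2001

Each date is the 19th; the gaps (31, 28, 31) track the month lengths.
The rule is the 19th of each month.
May 2001: May 19 2001.
June 2001: Jun 19 2001.
July 2001: Jul 19 2001.
August 2001: Aug 19 2001.
Next: September 2001 → Sep 19 2001.
Next: October 2001 → Oct 19 2001.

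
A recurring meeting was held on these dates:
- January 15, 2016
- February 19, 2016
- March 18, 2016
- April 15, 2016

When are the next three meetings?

May 20, 2016; June 17, 2016; July 15, 2016

These are Fridays at 28- or 35-day spacing (35, 28, 28).
The pattern: 3rd Friday of the month.
3rd Friday of May 2016: May 20, 2016.
June 2016 — 3rd Friday is June 17, 2016.
July 2016 — 3rd Friday is July 15, 2016.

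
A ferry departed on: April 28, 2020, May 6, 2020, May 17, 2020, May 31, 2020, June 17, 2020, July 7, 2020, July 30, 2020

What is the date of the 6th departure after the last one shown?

February 16, 2021

The spacing grows by 3 each time: 8, 11, 14, 17, 20, 23 days.
Next gap: 26 days. July 30, 2020 + 26 days = August 25, 2020.
Next gap: 29 days. August 25, 2020 + 29 days = September 23, 2020.
Next gap: 32 days. September 23, 2020 + 32 days = October 25, 2020.
Next gap: 35 days. October 25, 2020 + 35 days = November 29, 2020.
Next gap: 38 days. November 29, 2020 + 38 days = January 6, 2021.
Next gap: 41 days. January 6, 2021 + 41 days = February 16, 2021.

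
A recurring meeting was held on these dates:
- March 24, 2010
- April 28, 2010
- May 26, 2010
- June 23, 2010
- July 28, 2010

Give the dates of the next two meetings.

August 25, 2010; September 22, 2010

These are Wednesdays at 28- or 35-day spacing (35, 28, 28, 35).
The pattern: 4th Wednesday of the month.
4th Wednesday of August 2010: August 25, 2010.
September 2010 — 4th Wednesday is September 22, 2010.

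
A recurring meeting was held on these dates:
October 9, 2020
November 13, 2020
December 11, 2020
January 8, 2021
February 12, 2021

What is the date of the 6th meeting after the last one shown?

August 13, 2021

These are Fridays at 28- or 35-day spacing (35, 28, 28, 35).
The pattern: 2nd Friday of the month.
2nd Friday of March 2021: March 12, 2021.
April 2021 — 2nd Friday is April 9, 2021.
2nd Friday of May 2021: May 14, 2021.
2nd Friday of June 2021: June 11, 2021.
2nd Friday of July 2021: July 9, 2021.
2nd Friday of August 2021: August 13, 2021.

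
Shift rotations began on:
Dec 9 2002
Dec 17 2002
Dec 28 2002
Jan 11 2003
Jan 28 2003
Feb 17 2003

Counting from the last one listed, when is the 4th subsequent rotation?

Intervals are 8, 11, 14, 17, 20 days — an arithmetic progression with common difference 3.
Next gap: 23 days. Feb 17 2003 + 23 days = Mar 12 2003.
Next gap: 26 days. Mar 12 2003 + 26 days = Apr 7 2003.
Next gap: 29 days. Apr 7 2003 + 29 days = May 6 2003.
Next gap: 32 days. May 6 2003 + 32 days = Jun 7 2003.

Jun 7 2003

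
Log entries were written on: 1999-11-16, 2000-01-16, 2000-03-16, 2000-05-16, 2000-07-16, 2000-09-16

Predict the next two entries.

2000-11-16, 2001-01-16

Each date is the 16th; the gaps (61, 60, 61, 61, 62) track the month lengths.
The rule is the 16th of every 2 months.
November 2000: 2000-11-16.
Next: January 2001 → 2001-01-16.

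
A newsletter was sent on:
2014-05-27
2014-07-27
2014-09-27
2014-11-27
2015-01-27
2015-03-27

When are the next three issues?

2015-05-27, 2015-07-27, 2015-09-27

Gaps: 61, 62, 61, 61, 59 days — not constant. Every event is on the 27th of the month.
Pattern: the 27th of every 2 months.
Next: May 2015 → 2015-05-27.
Next: July 2015 → 2015-07-27.
September 2015: 2015-09-27.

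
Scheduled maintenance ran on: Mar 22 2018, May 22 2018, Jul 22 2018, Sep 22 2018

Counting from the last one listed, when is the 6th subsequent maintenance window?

Sep 22 2019

Each date is the 22nd; the gaps (61, 61, 62) track the month lengths.
The rule is the 22nd of every 2 months.
November 2018: Nov 22 2018.
January 2019: Jan 22 2019.
Next: March 2019 → Mar 22 2019.
May 2019: May 22 2019.
Next: July 2019 → Jul 22 2019.
Next: September 2019 → Sep 22 2019.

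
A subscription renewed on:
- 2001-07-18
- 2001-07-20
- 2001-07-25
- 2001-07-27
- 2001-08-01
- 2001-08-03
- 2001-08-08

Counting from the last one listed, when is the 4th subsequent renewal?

Gaps: 2, 5, 2, 5, 2, 5 days — not constant, but cyclic with period 2.
The events fall on every Wednesday and Friday.
Next Friday: 2001-08-10.
The following Wednesday is 2001-08-15.
The following Friday is 2001-08-17.
Next Wednesday: 2001-08-22.

2001-08-22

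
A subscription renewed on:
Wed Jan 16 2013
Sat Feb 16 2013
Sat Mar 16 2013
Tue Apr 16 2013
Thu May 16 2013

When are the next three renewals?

Sun Jun 16 2013, Tue Jul 16 2013, Fri Aug 16 2013

Each date is the 16th; the gaps (31, 28, 31, 30) track the month lengths.
The rule is the 16th of each month.
Next: June 2013 → Sun Jun 16 2013.
July 2013: Tue Jul 16 2013.
August 2013: Fri Aug 16 2013.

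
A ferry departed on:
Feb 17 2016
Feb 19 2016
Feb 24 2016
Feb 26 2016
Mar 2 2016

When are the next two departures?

The gap pattern 2, 5, 2, 5 repeats every 2 events.
These are the Wednesdays and Fridays of each week.
The following Friday is Mar 4 2016.
Next Wednesday: Mar 9 2016.

Mar 4 2016, Mar 9 2016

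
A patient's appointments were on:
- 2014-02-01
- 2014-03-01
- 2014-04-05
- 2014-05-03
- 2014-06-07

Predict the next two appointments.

2014-07-05, 2014-08-02

Gaps: 28, 35, 28, 35 days — a mix of 28 and 35. Every date is a Saturday.
Each is the 1st Saturday of its month.
1st Saturday of July 2014: 2014-07-05.
August 2014 — 1st Saturday is 2014-08-02.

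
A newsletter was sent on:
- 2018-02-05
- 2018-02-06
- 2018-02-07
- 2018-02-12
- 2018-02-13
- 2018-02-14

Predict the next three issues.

2018-02-19, 2018-02-20, 2018-02-21

Every event lands on a Monday or Tuesday or Wednesday (gaps cycle 1, 1, 5, 1, 1).
So the schedule is: every Monday, Tuesday and Wednesday.
Next Monday: 2018-02-19.
The following Tuesday is 2018-02-20.
Next Wednesday: 2018-02-21.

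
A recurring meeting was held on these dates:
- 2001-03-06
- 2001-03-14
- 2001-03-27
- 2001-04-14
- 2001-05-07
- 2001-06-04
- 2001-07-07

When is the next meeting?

2001-08-14

The spacing grows by 5 each time: 8, 13, 18, 23, 28, 33 days.
Next gap: 38 days. 2001-07-07 + 38 days = 2001-08-14.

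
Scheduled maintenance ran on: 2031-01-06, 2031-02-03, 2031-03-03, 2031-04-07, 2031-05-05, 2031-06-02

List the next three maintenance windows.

2031-07-07, 2031-08-04, 2031-09-01

Gaps: 28, 28, 35, 28, 28 days — a mix of 28 and 35. Every date is a Monday.
Each is the 1st Monday of its month.
July 2031 — 1st Monday is 2031-07-07.
1st Monday of August 2031: 2031-08-04.
1st Monday of September 2031: 2031-09-01.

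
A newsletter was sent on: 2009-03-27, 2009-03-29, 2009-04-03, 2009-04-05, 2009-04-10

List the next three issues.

Gaps: 2, 5, 2, 5 days — not constant, but cyclic with period 2.
The events fall on every Friday and Sunday.
The following Sunday is 2009-04-12.
The following Friday is 2009-04-17.
The following Sunday is 2009-04-19.

2009-04-12, 2009-04-17, 2009-04-19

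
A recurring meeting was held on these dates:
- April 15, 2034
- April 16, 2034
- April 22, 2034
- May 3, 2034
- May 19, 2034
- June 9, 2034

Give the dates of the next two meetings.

The spacing grows by 5 each time: 1, 6, 11, 16, 21 days.
Next gap: 26 days. June 9, 2034 + 26 days = July 5, 2034.
Next gap: 31 days. July 5, 2034 + 31 days = August 5, 2034.

July 5, 2034; August 5, 2034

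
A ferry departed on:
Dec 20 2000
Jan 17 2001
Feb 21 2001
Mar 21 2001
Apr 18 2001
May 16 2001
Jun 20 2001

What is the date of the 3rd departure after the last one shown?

Sep 19 2001

Gaps: 28, 35, 28, 28, 28, 35 days — a mix of 28 and 35. Every date is a Wednesday.
Each is the 3rd Wednesday of its month.
July 2001 — 3rd Wednesday is Jul 18 2001.
3rd Wednesday of August 2001: Aug 15 2001.
3rd Wednesday of September 2001: Sep 19 2001.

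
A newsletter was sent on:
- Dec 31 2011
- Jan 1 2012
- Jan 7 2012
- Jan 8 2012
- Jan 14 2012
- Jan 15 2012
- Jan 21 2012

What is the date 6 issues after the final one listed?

The gap pattern 1, 6, 1, 6, 1, 6 repeats every 2 events.
These are the Saturdays and Sundays of each week.
Next Sunday: Jan 22 2012.
The following Saturday is Jan 28 2012.
The following Sunday is Jan 29 2012.
The following Saturday is Feb 4 2012.
The following Sunday is Feb 5 2012.
The following Saturday is Feb 11 2012.

Feb 11 2012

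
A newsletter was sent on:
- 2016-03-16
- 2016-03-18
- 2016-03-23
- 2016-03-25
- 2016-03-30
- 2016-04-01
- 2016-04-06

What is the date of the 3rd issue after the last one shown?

Every event lands on a Wednesday or Friday (gaps cycle 2, 5, 2, 5, 2, 5).
So the schedule is: every Wednesday and Friday.
The following Friday is 2016-04-08.
The following Wednesday is 2016-04-13.
Next Friday: 2016-04-15.

2016-04-15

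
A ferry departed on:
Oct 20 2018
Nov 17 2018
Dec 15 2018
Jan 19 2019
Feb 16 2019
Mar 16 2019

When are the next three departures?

Gaps: 28, 28, 35, 28, 28 days — a mix of 28 and 35. Every date is a Saturday.
Each is the 3rd Saturday of its month.
3rd Saturday of April 2019: Apr 20 2019.
May 2019 — 3rd Saturday is May 18 2019.
June 2019 — 3rd Saturday is Jun 15 2019.

Apr 20 2019, May 18 2019, Jun 15 2019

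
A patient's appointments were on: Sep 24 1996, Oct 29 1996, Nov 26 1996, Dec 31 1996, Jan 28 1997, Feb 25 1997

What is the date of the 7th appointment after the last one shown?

Every date is a Tuesday; gaps 35, 28, 35, 28, 28 days.
Each is the last Tuesday of its month (at least one falls on the 29th or later, ruling out '4th Tuesday').
Last Tuesday of March 1997: Mar 25 1997.
April 1997 ends with Tuesday Apr 29 1997.
Last Tuesday of May 1997: May 27 1997.
June 1997 ends with Tuesday Jun 24 1997.
July 1997 ends with Tuesday Jul 29 1997.
August 1997 ends with Tuesday Aug 26 1997.
Last Tuesday of September 1997: Sep 30 1997.

Sep 30 1997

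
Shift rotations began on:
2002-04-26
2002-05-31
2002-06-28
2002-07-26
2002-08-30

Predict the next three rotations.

All Fridays; the gaps (35, 28, 28, 35) vary with month length.
This is the last Friday of each month.
Last Friday of September 2002: 2002-09-27.
Last Friday of October 2002: 2002-10-25.
November 2002 ends with Friday 2002-11-29.

2002-09-27, 2002-10-25, 2002-11-29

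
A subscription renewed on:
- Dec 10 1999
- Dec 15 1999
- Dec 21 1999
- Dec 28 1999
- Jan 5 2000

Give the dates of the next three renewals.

Jan 14 2000, Jan 24 2000, Feb 4 2000

The spacing grows by 1 each time: 5, 6, 7, 8 days.
Next gap: 9 days. Jan 5 2000 + 9 days = Jan 14 2000.
Next gap: 10 days. Jan 14 2000 + 10 days = Jan 24 2000.
Next gap: 11 days. Jan 24 2000 + 11 days = Feb 4 2000.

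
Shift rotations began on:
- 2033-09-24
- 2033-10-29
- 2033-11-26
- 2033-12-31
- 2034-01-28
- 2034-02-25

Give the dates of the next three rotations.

2034-03-25, 2034-04-29, 2034-05-27

All Saturdays; the gaps (35, 28, 35, 28, 28) vary with month length.
This is the last Saturday of each month.
Last Saturday of March 2034: 2034-03-25.
April 2034 ends with Saturday 2034-04-29.
Last Saturday of May 2034: 2034-05-27.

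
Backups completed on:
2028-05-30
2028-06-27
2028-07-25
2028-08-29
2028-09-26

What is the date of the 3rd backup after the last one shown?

2028-12-26

Every date is a Tuesday; gaps 28, 28, 35, 28 days.
Each is the last Tuesday of its month (at least one falls on the 29th or later, ruling out '4th Tuesday').
October 2028 ends with Tuesday 2028-10-31.
Last Tuesday of November 2028: 2028-11-28.
December 2028 ends with Tuesday 2028-12-26.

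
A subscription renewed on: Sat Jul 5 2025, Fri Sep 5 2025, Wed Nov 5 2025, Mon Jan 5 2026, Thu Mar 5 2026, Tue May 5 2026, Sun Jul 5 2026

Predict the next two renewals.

Gaps: 62, 61, 61, 59, 61, 61 days — not constant. Every event is on the 5th of the month.
Pattern: the 5th of every 2 months.
Next: September 2026 → Sat Sep 5 2026.
November 2026: Thu Nov 5 2026.

Sat Sep 5 2026, Thu Nov 5 2026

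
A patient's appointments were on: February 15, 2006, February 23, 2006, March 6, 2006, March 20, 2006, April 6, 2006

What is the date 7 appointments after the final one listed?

The spacing grows by 3 each time: 8, 11, 14, 17 days.
Next gap: 20 days. April 6, 2006 + 20 days = April 26, 2006.
Next gap: 23 days. April 26, 2006 + 23 days = May 19, 2006.
Next gap: 26 days. May 19, 2006 + 26 days = June 14, 2006.
Next gap: 29 days. June 14, 2006 + 29 days = July 13, 2006.
Next gap: 32 days. July 13, 2006 + 32 days = August 14, 2006.
Next gap: 35 days. August 14, 2006 + 35 days = September 18, 2006.
Next gap: 38 days. September 18, 2006 + 38 days = October 26, 2006.

October 26, 2006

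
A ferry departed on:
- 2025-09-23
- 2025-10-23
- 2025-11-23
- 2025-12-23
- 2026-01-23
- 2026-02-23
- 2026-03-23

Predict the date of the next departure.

The day-of-month is always 23 (30, 31, 30, 31, 31, 28 days between events).
So this recurs on the 23rd of each month.
April 2026: 2026-04-23.

2026-04-23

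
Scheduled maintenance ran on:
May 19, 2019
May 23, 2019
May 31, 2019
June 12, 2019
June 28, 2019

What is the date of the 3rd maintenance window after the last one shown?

September 8, 2019

The spacing grows by 4 each time: 4, 8, 12, 16 days.
Next gap: 20 days. June 28, 2019 + 20 days = July 18, 2019.
Next gap: 24 days. July 18, 2019 + 24 days = August 11, 2019.
Next gap: 28 days. August 11, 2019 + 28 days = September 8, 2019.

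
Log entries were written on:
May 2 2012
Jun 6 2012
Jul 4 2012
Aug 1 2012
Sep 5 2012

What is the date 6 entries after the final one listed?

Mar 6 2013

All dates are Wednesdays, 35, 28, 28, 35 days apart.
Specifically, the 1st Wednesday of each month.
1st Wednesday of October 2012: Oct 3 2012.
1st Wednesday of November 2012: Nov 7 2012.
1st Wednesday of December 2012: Dec 5 2012.
1st Wednesday of January 2013: Jan 2 2013.
1st Wednesday of February 2013: Feb 6 2013.
March 2013 — 1st Wednesday is Mar 6 2013.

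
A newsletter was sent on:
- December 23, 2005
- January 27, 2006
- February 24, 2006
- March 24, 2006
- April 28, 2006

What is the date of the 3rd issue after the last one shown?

July 28, 2006

All dates are Fridays, 35, 28, 28, 35 days apart.
Specifically, the 4th Friday of each month.
May 2006 — 4th Friday is May 26, 2006.
June 2006 — 4th Friday is June 23, 2006.
4th Friday of July 2006: July 28, 2006.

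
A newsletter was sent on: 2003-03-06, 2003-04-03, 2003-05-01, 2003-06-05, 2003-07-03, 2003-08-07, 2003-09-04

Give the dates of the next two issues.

Gaps: 28, 28, 35, 28, 35, 28 days — a mix of 28 and 35. Every date is a Thursday.
Each is the 1st Thursday of its month.
October 2003 — 1st Thursday is 2003-10-02.
1st Thursday of November 2003: 2003-11-06.

2003-10-02, 2003-11-06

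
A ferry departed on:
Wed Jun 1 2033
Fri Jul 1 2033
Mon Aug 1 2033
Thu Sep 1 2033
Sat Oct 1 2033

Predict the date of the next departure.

Tue Nov 1 2033

The day-of-month is always 1 (30, 31, 31, 30 days between events).
So this recurs on the 1st of each month.
November 2033: Tue Nov 1 2033.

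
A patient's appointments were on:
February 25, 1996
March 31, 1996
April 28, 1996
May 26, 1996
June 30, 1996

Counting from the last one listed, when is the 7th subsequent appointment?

These are Sundays with 35, 28, 28, 35-day gaps.
Each is the final Sunday of its month — March 31, 1996 is past the 28th, so '4th Sunday' doesn't fit.
Last Sunday of July 1996: July 28, 1996.
Last Sunday of August 1996: August 25, 1996.
September 1996 ends with Sunday September 29, 1996.
Last Sunday of October 1996: October 27, 1996.
Last Sunday of November 1996: November 24, 1996.
Last Sunday of December 1996: December 29, 1996.
January 1997 ends with Sunday January 26, 1997.

January 26, 1997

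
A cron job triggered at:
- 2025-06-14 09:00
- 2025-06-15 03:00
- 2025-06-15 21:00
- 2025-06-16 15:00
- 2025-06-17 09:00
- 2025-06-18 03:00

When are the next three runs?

2025-06-18 21:00, 2025-06-19 15:00, 2025-06-20 09:00

Spacing: 18, 18, 18, 18, 18 h — constant 18 h.
2025-06-18 03:00 + 18 h = 2025-06-18 21:00.
2025-06-18 21:00 + 18 h = 2025-06-19 15:00.
2025-06-19 15:00 + 18 h = 2025-06-20 09:00.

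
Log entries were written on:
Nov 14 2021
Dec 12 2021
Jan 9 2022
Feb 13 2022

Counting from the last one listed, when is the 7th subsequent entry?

These are Sundays at 28- or 35-day spacing (28, 28, 35).
The pattern: 2nd Sunday of the month.
March 2022 — 2nd Sunday is Mar 13 2022.
April 2022 — 2nd Sunday is Apr 10 2022.
May 2022 — 2nd Sunday is May 8 2022.
2nd Sunday of June 2022: Jun 12 2022.
2nd Sunday of July 2022: Jul 10 2022.
2nd Sunday of August 2022: Aug 14 2022.
2nd Sunday of September 2022: Sep 11 2022.

Sep 11 2022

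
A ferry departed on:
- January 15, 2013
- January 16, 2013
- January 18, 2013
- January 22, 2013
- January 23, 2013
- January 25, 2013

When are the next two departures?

The gap pattern 1, 2, 4, 1, 2 repeats every 3 events.
These are the Tuesdays, Wednesdays and Fridays of each week.
Next Tuesday: January 29, 2013.
Next Wednesday: January 30, 2013.

January 29, 2013; January 30, 2013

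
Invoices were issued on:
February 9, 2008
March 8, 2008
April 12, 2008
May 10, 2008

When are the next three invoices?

June 14, 2008; July 12, 2008; August 9, 2008

All dates are Saturdays, 28, 35, 28 days apart.
Specifically, the 2nd Saturday of each month.
2nd Saturday of June 2008: June 14, 2008.
July 2008 — 2nd Saturday is July 12, 2008.
August 2008 — 2nd Saturday is August 9, 2008.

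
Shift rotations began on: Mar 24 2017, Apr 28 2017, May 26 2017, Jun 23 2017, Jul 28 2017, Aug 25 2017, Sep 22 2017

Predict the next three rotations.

Oct 27 2017, Nov 24 2017, Dec 22 2017

Gaps: 35, 28, 28, 35, 28, 28 days — a mix of 28 and 35. Every date is a Friday.
Each is the 4th Friday of its month.
October 2017 — 4th Friday is Oct 27 2017.
November 2017 — 4th Friday is Nov 24 2017.
4th Friday of December 2017: Dec 22 2017.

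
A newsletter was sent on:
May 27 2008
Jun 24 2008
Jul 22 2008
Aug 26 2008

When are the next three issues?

Sep 23 2008, Oct 28 2008, Nov 25 2008

These are Tuesdays at 28- or 35-day spacing (28, 28, 35).
The pattern: 4th Tuesday of the month.
4th Tuesday of September 2008: Sep 23 2008.
October 2008 — 4th Tuesday is Oct 28 2008.
4th Tuesday of November 2008: Nov 25 2008.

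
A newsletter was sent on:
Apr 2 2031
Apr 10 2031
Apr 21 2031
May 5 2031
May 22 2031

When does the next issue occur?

Intervals are 8, 11, 14, 17 days — an arithmetic progression with common difference 3.
Next gap: 20 days. May 22 2031 + 20 days = Jun 11 2031.

Jun 11 2031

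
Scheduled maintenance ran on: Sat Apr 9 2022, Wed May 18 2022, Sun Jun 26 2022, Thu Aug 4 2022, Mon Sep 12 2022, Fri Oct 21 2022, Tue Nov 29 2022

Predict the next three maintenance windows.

Sat Jan 7 2023, Wed Feb 15 2023, Sun Mar 26 2023

The spacing is 39, 39, 39, 39, 39, 39 days — always 39 days.
Tue Nov 29 2022 + 39 days = Sat Jan 7 2023.
Sat Jan 7 2023 + 39 days = Wed Feb 15 2023.
Wed Feb 15 2023 + 39 days = Sun Mar 26 2023.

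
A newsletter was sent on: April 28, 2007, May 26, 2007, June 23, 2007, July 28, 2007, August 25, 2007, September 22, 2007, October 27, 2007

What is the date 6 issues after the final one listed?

All dates are Saturdays, 28, 28, 35, 28, 28, 35 days apart.
Specifically, the 4th Saturday of each month.
4th Saturday of November 2007: November 24, 2007.
December 2007 — 4th Saturday is December 22, 2007.
4th Saturday of January 2008: January 26, 2008.
4th Saturday of February 2008: February 23, 2008.
March 2008 — 4th Saturday is March 22, 2008.
April 2008 — 4th Saturday is April 26, 2008.

April 26, 2008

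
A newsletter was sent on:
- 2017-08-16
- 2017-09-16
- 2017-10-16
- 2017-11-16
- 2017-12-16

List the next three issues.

Gaps: 31, 30, 31, 30 days — not constant. Every event is on the 16th of the month.
Pattern: the 16th of each month.
Next: January 2018 → 2018-01-16.
Next: February 2018 → 2018-02-16.
March 2018: 2018-03-16.

2018-01-16, 2018-02-16, 2018-03-16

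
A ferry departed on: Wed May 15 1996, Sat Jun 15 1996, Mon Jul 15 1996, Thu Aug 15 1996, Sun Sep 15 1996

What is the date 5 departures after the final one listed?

Sat Feb 15 1997

Each date is the 15th; the gaps (31, 30, 31, 31) track the month lengths.
The rule is the 15th of each month.
Next: October 1996 → Tue Oct 15 1996.
November 1996: Fri Nov 15 1996.
December 1996: Sun Dec 15 1996.
Next: January 1997 → Wed Jan 15 1997.
Next: February 1997 → Sat Feb 15 1997.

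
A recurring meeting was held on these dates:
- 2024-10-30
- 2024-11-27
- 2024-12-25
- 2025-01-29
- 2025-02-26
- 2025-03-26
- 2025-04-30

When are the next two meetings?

2025-05-28, 2025-06-25

These are Wednesdays with 28, 28, 35, 28, 28, 35-day gaps.
Each is the final Wednesday of its month — 2024-10-30 is past the 28th, so '4th Wednesday' doesn't fit.
Last Wednesday of May 2025: 2025-05-28.
June 2025 ends with Wednesday 2025-06-25.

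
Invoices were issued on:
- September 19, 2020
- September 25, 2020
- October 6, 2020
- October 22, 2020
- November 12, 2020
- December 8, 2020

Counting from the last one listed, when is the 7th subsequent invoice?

October 26, 2021

Intervals are 6, 11, 16, 21, 26 days — an arithmetic progression with common difference 5.
Next gap: 31 days. December 8, 2020 + 31 days = January 8, 2021.
Next gap: 36 days. January 8, 2021 + 36 days = February 13, 2021.
Next gap: 41 days. February 13, 2021 + 41 days = March 26, 2021.
Next gap: 46 days. March 26, 2021 + 46 days = May 11, 2021.
Next gap: 51 days. May 11, 2021 + 51 days = July 1, 2021.
Next gap: 56 days. July 1, 2021 + 56 days = August 26, 2021.
Next gap: 61 days. August 26, 2021 + 61 days = October 26, 2021.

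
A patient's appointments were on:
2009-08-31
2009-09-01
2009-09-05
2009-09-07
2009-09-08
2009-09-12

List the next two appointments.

The gap pattern 1, 4, 2, 1, 4 repeats every 3 events.
These are the Mondays, Tuesdays and Saturdays of each week.
The following Monday is 2009-09-14.
Next Tuesday: 2009-09-15.

2009-09-14, 2009-09-15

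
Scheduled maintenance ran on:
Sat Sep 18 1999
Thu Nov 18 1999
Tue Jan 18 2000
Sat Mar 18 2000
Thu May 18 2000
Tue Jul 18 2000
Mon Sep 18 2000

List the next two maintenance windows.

Each date is the 18th; the gaps (61, 61, 60, 61, 61, 62) track the month lengths.
The rule is the 18th of every 2 months.
Next: November 2000 → Sat Nov 18 2000.
Next: January 2001 → Thu Jan 18 2001.

Sat Nov 18 2000, Thu Jan 18 2001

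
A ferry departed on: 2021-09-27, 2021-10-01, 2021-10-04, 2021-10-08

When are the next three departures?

The gap pattern 4, 3, 4 repeats every 2 events.
These are the Mondays and Fridays of each week.
Next Monday: 2021-10-11.
The following Friday is 2021-10-15.
The following Monday is 2021-10-18.

2021-10-11, 2021-10-15, 2021-10-18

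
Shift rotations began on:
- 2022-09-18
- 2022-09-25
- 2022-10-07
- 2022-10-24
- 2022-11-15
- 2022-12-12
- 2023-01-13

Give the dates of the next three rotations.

2023-02-19, 2023-04-02, 2023-05-19

Intervals are 7, 12, 17, 22, 27, 32 days — an arithmetic progression with common difference 5.
Next gap: 37 days. 2023-01-13 + 37 days = 2023-02-19.
Next gap: 42 days. 2023-02-19 + 42 days = 2023-04-02.
Next gap: 47 days. 2023-04-02 + 47 days = 2023-05-19.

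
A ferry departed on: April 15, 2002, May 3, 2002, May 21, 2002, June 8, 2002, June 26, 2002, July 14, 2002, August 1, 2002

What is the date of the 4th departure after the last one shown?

The spacing is 18, 18, 18, 18, 18, 18 days — always 18 days.
August 1, 2002 + 18 days = August 19, 2002.
August 19, 2002 + 18 days = September 6, 2002.
September 6, 2002 + 18 days = September 24, 2002.
September 24, 2002 + 18 days = October 12, 2002.

October 12, 2002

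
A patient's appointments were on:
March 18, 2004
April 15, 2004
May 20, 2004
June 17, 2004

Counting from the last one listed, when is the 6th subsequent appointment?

December 16, 2004

These are Thursdays at 28- or 35-day spacing (28, 35, 28).
The pattern: 3rd Thursday of the month.
3rd Thursday of July 2004: July 15, 2004.
August 2004 — 3rd Thursday is August 19, 2004.
3rd Thursday of September 2004: September 16, 2004.
3rd Thursday of October 2004: October 21, 2004.
3rd Thursday of November 2004: November 18, 2004.
3rd Thursday of December 2004: December 16, 2004.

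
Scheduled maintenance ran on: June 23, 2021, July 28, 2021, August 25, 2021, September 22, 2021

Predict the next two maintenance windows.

Gaps: 35, 28, 28 days — a mix of 28 and 35. Every date is a Wednesday.
Each is the 4th Wednesday of its month.
4th Wednesday of October 2021: October 27, 2021.
November 2021 — 4th Wednesday is November 24, 2021.

October 27, 2021; November 24, 2021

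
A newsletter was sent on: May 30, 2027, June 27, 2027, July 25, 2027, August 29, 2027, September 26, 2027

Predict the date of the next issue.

All Sundays; the gaps (28, 28, 35, 28) vary with month length.
This is the last Sunday of each month.
Last Sunday of October 2027: October 31, 2027.

October 31, 2027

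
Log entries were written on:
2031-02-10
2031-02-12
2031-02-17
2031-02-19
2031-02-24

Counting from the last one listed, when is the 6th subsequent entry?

2031-03-17

Every event lands on a Monday or Wednesday (gaps cycle 2, 5, 2, 5).
So the schedule is: every Monday and Wednesday.
Next Wednesday: 2031-02-26.
The following Monday is 2031-03-03.
Next Wednesday: 2031-03-05.
Next Monday: 2031-03-10.
Next Wednesday: 2031-03-12.
The following Monday is 2031-03-17.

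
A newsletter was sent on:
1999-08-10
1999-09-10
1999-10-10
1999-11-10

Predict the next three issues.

Gaps: 31, 30, 31 days — not constant. Every event is on the 10th of the month.
Pattern: the 10th of each month.
December 1999: 1999-12-10.
Next: January 2000 → 2000-01-10.
February 2000: 2000-02-10.

1999-12-10, 2000-01-10, 2000-02-10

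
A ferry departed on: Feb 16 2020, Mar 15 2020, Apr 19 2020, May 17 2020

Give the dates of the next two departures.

Jun 21 2020, Jul 19 2020

These are Sundays at 28- or 35-day spacing (28, 35, 28).
The pattern: 3rd Sunday of the month.
3rd Sunday of June 2020: Jun 21 2020.
July 2020 — 3rd Sunday is Jul 19 2020.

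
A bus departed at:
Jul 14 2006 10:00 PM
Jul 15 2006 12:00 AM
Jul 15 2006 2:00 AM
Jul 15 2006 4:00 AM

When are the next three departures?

Jul 15 2006 6:00 AM, Jul 15 2006 8:00 AM, Jul 15 2006 10:00 AM

Gaps: 2, 2, 2 hours — each event is 2 hours after the previous one.
Jul 15 2006 4:00 AM + 2 h = Jul 15 2006 6:00 AM.
Jul 15 2006 6:00 AM + 2 h = Jul 15 2006 8:00 AM.
Jul 15 2006 8:00 AM + 2 h = Jul 15 2006 10:00 AM.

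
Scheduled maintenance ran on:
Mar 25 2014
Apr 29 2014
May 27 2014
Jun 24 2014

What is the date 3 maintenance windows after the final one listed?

These are Tuesdays with 35, 28, 28-day gaps.
Each is the final Tuesday of its month — Apr 29 2014 is past the 28th, so '4th Tuesday' doesn't fit.
Last Tuesday of July 2014: Jul 29 2014.
Last Tuesday of August 2014: Aug 26 2014.
Last Tuesday of September 2014: Sep 30 2014.

Sep 30 2014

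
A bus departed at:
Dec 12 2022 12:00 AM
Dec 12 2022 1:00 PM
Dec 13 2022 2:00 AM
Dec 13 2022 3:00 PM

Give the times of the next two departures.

Spacing: 13, 13, 13 h — constant 13 h.
Dec 13 2022 3:00 PM + 13 h = Dec 14 2022 4:00 AM.
Dec 14 2022 4:00 AM + 13 h = Dec 14 2022 5:00 PM.

Dec 14 2022 4:00 AM, Dec 14 2022 5:00 PM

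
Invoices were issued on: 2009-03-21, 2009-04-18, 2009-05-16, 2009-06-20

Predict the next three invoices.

2009-07-18, 2009-08-15, 2009-09-19

All dates are Saturdays, 28, 28, 35 days apart.
Specifically, the 3rd Saturday of each month.
July 2009 — 3rd Saturday is 2009-07-18.
3rd Saturday of August 2009: 2009-08-15.
3rd Saturday of September 2009: 2009-09-19.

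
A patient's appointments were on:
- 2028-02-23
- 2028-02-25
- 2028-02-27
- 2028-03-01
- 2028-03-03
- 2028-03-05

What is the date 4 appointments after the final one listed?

2028-03-15

Every event lands on a Wednesday or Friday or Sunday (gaps cycle 2, 2, 3, 2, 2).
So the schedule is: every Wednesday, Friday and Sunday.
The following Wednesday is 2028-03-08.
Next Friday: 2028-03-10.
The following Sunday is 2028-03-12.
Next Wednesday: 2028-03-15.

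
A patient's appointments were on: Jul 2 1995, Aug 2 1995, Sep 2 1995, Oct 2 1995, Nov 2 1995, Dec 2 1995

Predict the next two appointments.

Jan 2 1996, Feb 2 1996

Gaps: 31, 31, 30, 31, 30 days — not constant. Every event is on the 2nd of the month.
Pattern: the 2nd of each month.
January 1996: Jan 2 1996.
February 1996: Feb 2 1996.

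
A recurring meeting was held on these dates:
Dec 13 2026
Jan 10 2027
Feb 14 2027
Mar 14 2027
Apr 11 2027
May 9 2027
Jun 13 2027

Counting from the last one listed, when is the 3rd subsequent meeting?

All dates are Sundays, 28, 35, 28, 28, 28, 35 days apart.
Specifically, the 2nd Sunday of each month.
July 2027 — 2nd Sunday is Jul 11 2027.
August 2027 — 2nd Sunday is Aug 8 2027.
2nd Sunday of September 2027: Sep 12 2027.

Sep 12 2027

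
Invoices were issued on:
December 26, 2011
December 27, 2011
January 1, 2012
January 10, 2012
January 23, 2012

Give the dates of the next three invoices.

February 9, 2012; March 1, 2012; March 26, 2012

The spacing grows by 4 each time: 1, 5, 9, 13 days.
Next gap: 17 days. January 23, 2012 + 17 days = February 9, 2012.
Next gap: 21 days. February 9, 2012 + 21 days = March 1, 2012.
Next gap: 25 days. March 1, 2012 + 25 days = March 26, 2012.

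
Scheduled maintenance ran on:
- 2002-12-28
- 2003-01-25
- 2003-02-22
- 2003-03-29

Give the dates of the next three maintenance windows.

These are Saturdays with 28, 28, 35-day gaps.
Each is the final Saturday of its month — 2003-03-29 is past the 28th, so '4th Saturday' doesn't fit.
Last Saturday of April 2003: 2003-04-26.
May 2003 ends with Saturday 2003-05-31.
June 2003 ends with Saturday 2003-06-28.

2003-04-26, 2003-05-31, 2003-06-28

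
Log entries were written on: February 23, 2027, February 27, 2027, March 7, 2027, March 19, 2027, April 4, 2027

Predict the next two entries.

April 24, 2027; May 18, 2027

The spacing grows by 4 each time: 4, 8, 12, 16 days.
Next gap: 20 days. April 4, 2027 + 20 days = April 24, 2027.
Next gap: 24 days. April 24, 2027 + 24 days = May 18, 2027.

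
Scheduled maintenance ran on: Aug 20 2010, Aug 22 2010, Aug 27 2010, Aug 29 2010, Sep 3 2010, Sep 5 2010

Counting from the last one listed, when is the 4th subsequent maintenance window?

Sep 19 2010

The gap pattern 2, 5, 2, 5, 2 repeats every 2 events.
These are the Fridays and Sundays of each week.
Next Friday: Sep 10 2010.
Next Sunday: Sep 12 2010.
The following Friday is Sep 17 2010.
The following Sunday is Sep 19 2010.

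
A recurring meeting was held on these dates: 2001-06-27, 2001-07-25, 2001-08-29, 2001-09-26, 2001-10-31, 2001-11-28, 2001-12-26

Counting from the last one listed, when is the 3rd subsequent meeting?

2002-03-27

Every date is a Wednesday; gaps 28, 35, 28, 35, 28, 28 days.
Each is the last Wednesday of its month (at least one falls on the 29th or later, ruling out '4th Wednesday').
January 2002 ends with Wednesday 2002-01-30.
Last Wednesday of February 2002: 2002-02-27.
Last Wednesday of March 2002: 2002-03-27.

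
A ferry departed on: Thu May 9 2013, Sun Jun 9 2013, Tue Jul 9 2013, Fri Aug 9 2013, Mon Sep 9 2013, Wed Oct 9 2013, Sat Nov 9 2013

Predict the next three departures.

Gaps: 31, 30, 31, 31, 30, 31 days — not constant. Every event is on the 9th of the month.
Pattern: the 9th of each month.
Next: December 2013 → Mon Dec 9 2013.
January 2014: Thu Jan 9 2014.
Next: February 2014 → Sun Feb 9 2014.

Mon Dec 9 2013, Thu Jan 9 2014, Sun Feb 9 2014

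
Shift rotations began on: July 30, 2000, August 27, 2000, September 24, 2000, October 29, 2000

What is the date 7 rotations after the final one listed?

May 27, 2001

All Sundays; the gaps (28, 28, 35) vary with month length.
This is the last Sunday of each month.
November 2000 ends with Sunday November 26, 2000.
Last Sunday of December 2000: December 31, 2000.
Last Sunday of January 2001: January 28, 2001.
Last Sunday of February 2001: February 25, 2001.
Last Sunday of March 2001: March 25, 2001.
April 2001 ends with Sunday April 29, 2001.
Last Sunday of May 2001: May 27, 2001.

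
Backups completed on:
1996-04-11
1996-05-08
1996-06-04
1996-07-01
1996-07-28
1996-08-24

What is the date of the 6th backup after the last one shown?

Every event comes 27 days after the last (27, 27, 27, 27, 27).
1996-08-24 + 27 days = 1996-09-20.
1996-09-20 + 27 days = 1996-10-17.
1996-10-17 + 27 days = 1996-11-13.
1996-11-13 + 27 days = 1996-12-10.
1996-12-10 + 27 days = 1997-01-06.
1997-01-06 + 27 days = 1997-02-02.

1997-02-02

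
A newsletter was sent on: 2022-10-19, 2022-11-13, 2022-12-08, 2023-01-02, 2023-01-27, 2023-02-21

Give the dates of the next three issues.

Gaps between consecutive events: 25, 25, 25, 25, 25 days — a constant 25-day interval.
2023-02-21 + 25 days = 2023-03-18.
2023-03-18 + 25 days = 2023-04-12.
2023-04-12 + 25 days = 2023-05-07.

2023-03-18, 2023-04-12, 2023-05-07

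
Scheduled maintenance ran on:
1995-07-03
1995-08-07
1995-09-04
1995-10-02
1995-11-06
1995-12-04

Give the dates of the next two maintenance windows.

These are Mondays at 28- or 35-day spacing (35, 28, 28, 35, 28).
The pattern: 1st Monday of the month.
January 1996 — 1st Monday is 1996-01-01.
February 1996 — 1st Monday is 1996-02-05.

1996-01-01, 1996-02-05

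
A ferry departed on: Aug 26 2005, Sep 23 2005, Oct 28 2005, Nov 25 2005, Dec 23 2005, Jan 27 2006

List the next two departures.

All dates are Fridays, 28, 35, 28, 28, 35 days apart.
Specifically, the 4th Friday of each month.
4th Friday of February 2006: Feb 24 2006.
March 2006 — 4th Friday is Mar 24 2006.

Feb 24 2006, Mar 24 2006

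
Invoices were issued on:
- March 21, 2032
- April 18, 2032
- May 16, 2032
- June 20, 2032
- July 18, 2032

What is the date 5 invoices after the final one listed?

December 19, 2032

These are Sundays at 28- or 35-day spacing (28, 28, 35, 28).
The pattern: 3rd Sunday of the month.
August 2032 — 3rd Sunday is August 15, 2032.
3rd Sunday of September 2032: September 19, 2032.
3rd Sunday of October 2032: October 17, 2032.
3rd Sunday of November 2032: November 21, 2032.
December 2032 — 3rd Sunday is December 19, 2032.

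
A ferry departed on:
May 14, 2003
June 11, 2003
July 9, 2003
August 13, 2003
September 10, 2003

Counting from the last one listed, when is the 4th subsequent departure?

Gaps: 28, 28, 35, 28 days — a mix of 28 and 35. Every date is a Wednesday.
Each is the 2nd Wednesday of its month.
2nd Wednesday of October 2003: October 8, 2003.
2nd Wednesday of November 2003: November 12, 2003.
2nd Wednesday of December 2003: December 10, 2003.
2nd Wednesday of January 2004: January 14, 2004.

January 14, 2004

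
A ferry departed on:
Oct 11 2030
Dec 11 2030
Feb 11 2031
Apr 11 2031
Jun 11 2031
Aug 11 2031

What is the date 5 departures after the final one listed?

Jun 11 2032

The day-of-month is always 11 (61, 62, 59, 61, 61 days between events).
So this recurs on the 11th of every 2 months.
Next: October 2031 → Oct 11 2031.
December 2031: Dec 11 2031.
February 2032: Feb 11 2032.
April 2032: Apr 11 2032.
June 2032: Jun 11 2032.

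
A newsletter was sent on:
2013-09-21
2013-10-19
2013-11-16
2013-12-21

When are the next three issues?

2014-01-18, 2014-02-15, 2014-03-15

Gaps: 28, 28, 35 days — a mix of 28 and 35. Every date is a Saturday.
Each is the 3rd Saturday of its month.
January 2014 — 3rd Saturday is 2014-01-18.
February 2014 — 3rd Saturday is 2014-02-15.
March 2014 — 3rd Saturday is 2014-03-15.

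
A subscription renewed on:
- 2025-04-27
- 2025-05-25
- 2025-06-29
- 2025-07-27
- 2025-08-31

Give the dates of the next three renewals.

All Sundays; the gaps (28, 35, 28, 35) vary with month length.
This is the last Sunday of each month.
September 2025 ends with Sunday 2025-09-28.
October 2025 ends with Sunday 2025-10-26.
Last Sunday of November 2025: 2025-11-30.

2025-09-28, 2025-10-26, 2025-11-30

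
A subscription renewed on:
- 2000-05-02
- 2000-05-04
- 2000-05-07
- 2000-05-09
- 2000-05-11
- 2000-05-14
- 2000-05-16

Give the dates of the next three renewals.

Every event lands on a Tuesday or Thursday or Sunday (gaps cycle 2, 3, 2, 2, 3, 2).
So the schedule is: every Tuesday, Thursday and Sunday.
The following Thursday is 2000-05-18.
The following Sunday is 2000-05-21.
Next Tuesday: 2000-05-23.

2000-05-18, 2000-05-21, 2000-05-23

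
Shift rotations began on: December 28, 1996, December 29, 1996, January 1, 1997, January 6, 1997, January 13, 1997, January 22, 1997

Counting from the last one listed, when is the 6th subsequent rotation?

April 28, 1997

Intervals are 1, 3, 5, 7, 9 days — an arithmetic progression with common difference 2.
Next gap: 11 days. January 22, 1997 + 11 days = February 2, 1997.
Next gap: 13 days. February 2, 1997 + 13 days = February 15, 1997.
Next gap: 15 days. February 15, 1997 + 15 days = March 2, 1997.
Next gap: 17 days. March 2, 1997 + 17 days = March 19, 1997.
Next gap: 19 days. March 19, 1997 + 19 days = April 7, 1997.
Next gap: 21 days. April 7, 1997 + 21 days = April 28, 1997.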